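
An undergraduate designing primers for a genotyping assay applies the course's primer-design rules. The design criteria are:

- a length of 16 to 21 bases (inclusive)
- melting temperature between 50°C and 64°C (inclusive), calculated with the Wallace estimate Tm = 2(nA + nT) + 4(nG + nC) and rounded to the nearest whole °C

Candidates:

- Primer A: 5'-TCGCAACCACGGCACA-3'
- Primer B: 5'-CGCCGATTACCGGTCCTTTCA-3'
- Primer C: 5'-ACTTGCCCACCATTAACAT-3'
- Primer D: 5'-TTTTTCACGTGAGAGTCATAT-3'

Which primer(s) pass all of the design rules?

Primer A (16 nt, A=5 T=1 G=3 C=7): length 16 ✓; Tm = 2·6 + 4·10 = 52°C ✓ — passes.
Primer B (21 nt, A=3 T=6 G=4 C=8): length 21 ✓; Tm = 2·9 + 4·12 = 66°C, outside 50–64°C ✗ — fails.
Primer C (19 nt, A=6 T=5 G=1 C=7): length 19 ✓; Tm = 2·11 + 4·8 = 54°C ✓ — passes.
Primer D (21 nt, A=5 T=9 G=4 C=3): length 21 ✓; Tm = 2·14 + 4·7 = 56°C ✓ — passes.

Primer A, Primer C and Primer D.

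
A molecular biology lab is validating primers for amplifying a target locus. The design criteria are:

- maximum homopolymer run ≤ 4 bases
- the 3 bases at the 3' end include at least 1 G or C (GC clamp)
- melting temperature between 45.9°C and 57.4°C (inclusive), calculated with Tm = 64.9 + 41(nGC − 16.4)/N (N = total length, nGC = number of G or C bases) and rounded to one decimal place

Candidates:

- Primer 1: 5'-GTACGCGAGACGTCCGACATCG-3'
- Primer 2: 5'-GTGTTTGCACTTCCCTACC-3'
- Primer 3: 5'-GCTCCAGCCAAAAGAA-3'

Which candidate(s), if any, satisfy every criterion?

Primer 2 only.

Primer 1 (22 nt, A=5 T=3 G=7 C=7): longest run = 2 ✓; 3' end TCG has 2 G/C ✓; Tm = 64.9 + 41·(14 − 16.4)/22 = 60.4°C, outside 45.9–57.4°C ✗ — fails.
Primer 2 (19 nt, A=2 T=7 G=3 C=7): longest run = 3 ✓; 3' end ACC has 2 G/C ✓; Tm = 64.9 + 41·(10 − 16.4)/19 = 51.1°C ✓ — passes.
Primer 3 (16 nt, A=7 T=1 G=3 C=5): longest run = 4 ✓; 3' end GAA has 1 G/C ✓; Tm = 64.9 + 41·(8 − 16.4)/16 = 43.4°C, outside 45.9–57.4°C ✗ — fails.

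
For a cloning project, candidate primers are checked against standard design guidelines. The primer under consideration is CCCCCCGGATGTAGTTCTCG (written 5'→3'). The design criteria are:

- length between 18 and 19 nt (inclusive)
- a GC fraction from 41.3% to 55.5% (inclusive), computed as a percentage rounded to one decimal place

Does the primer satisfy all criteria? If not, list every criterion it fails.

Base counts: A=2, T=5, G=5, C=8 (length 20).
length: length 20, outside 18–19 ✗
GC content: GC 13/20 = 65.0%, outside 41.3–55.5% ✗

Fails: length, GC content.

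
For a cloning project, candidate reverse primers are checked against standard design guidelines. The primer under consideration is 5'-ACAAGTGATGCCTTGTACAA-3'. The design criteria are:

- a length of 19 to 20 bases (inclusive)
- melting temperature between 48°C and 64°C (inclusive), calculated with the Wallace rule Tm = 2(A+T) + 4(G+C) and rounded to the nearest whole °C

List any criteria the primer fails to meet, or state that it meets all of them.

Base counts: A=7, T=5, G=4, C=4 (length 20).
length: length 20 ✓
Tm: Tm = 2·12 + 4·8 = 56°C ✓

Meets all criteria.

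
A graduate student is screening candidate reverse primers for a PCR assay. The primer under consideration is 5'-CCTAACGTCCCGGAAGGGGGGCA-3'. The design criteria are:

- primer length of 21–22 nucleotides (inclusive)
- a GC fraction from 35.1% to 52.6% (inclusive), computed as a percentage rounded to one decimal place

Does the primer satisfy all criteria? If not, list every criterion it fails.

Base counts: A=5, T=2, G=9, C=7 (length 23).
length: length 23, outside 21–22 ✗
GC content: GC 16/23 = 69.6%, outside 35.1–52.6% ✗

Fails: length, GC content.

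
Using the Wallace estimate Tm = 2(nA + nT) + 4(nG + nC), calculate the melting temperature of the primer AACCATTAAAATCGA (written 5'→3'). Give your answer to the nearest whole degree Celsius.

38°C

Base counts: A=8, T=3, G=1, C=3 (length 15).
Tm = 2·(8+3) + 4·(1+3) = 2·11 + 4·4 = 22 + 16 = 38°C.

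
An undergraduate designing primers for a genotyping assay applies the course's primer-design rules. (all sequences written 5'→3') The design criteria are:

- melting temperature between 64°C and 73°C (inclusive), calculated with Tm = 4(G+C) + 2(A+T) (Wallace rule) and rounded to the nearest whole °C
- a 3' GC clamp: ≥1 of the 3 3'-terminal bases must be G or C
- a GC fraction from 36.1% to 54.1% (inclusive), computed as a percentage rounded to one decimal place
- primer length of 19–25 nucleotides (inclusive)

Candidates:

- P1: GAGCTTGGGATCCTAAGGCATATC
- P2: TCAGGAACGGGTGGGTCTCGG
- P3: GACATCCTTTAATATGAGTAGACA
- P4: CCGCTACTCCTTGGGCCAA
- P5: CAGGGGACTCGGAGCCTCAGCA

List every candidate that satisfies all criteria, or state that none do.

P1 (24 nt, A=6 T=6 G=7 C=5): Tm = 2·12 + 4·12 = 72°C ✓; 3' end ATC has 1 G/C ✓; GC 12/24 = 50.0% ✓; length 24 ✓ — passes.
P2 (21 nt, A=3 T=4 G=10 C=4): Tm = 2·7 + 4·14 = 70°C ✓; 3' end CGG has 3 G/C ✓; GC 14/21 = 66.7%, outside 36.1–54.1% ✗; length 21 ✓ — fails.
P3 (24 nt, A=9 T=7 G=4 C=4): Tm = 2·16 + 4·8 = 64°C ✓; 3' end ACA has 1 G/C ✓; GC 8/24 = 33.3%, outside 36.1–54.1% ✗; length 24 ✓ — fails.
P4 (19 nt, A=3 T=4 G=4 C=8): Tm = 2·7 + 4·12 = 62°C, outside 64–73°C ✗; 3' end CAA has 1 G/C ✓; GC 12/19 = 63.2%, outside 36.1–54.1% ✗; length 19 ✓ — fails.
P5 (22 nt, A=5 T=2 G=8 C=7): Tm = 2·7 + 4·15 = 74°C, outside 64–73°C ✗; 3' end GCA has 2 G/C ✓; GC 15/22 = 68.2%, outside 36.1–54.1% ✗; length 22 ✓ — fails.

P1 only.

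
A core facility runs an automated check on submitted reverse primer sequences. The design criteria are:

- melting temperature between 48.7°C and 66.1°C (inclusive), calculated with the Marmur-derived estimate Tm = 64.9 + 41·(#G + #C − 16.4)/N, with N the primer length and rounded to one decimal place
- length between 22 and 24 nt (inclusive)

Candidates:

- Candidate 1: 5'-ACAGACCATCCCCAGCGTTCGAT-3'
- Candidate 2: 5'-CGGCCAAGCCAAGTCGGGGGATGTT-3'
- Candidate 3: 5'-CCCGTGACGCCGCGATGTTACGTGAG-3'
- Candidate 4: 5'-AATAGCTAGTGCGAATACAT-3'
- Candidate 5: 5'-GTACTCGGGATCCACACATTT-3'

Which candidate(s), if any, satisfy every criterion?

Candidate 1 (23 nt, A=6 T=4 G=4 C=9): Tm = 64.9 + 41·(13 − 16.4)/23 = 58.8°C ✓; length 23 ✓ — passes.
Candidate 2 (25 nt, A=5 T=4 G=10 C=6): Tm = 64.9 + 41·(16 − 16.4)/25 = 64.2°C ✓; length 25, outside 22–24 ✗ — fails.
Candidate 3 (26 nt, A=4 T=5 G=9 C=8): Tm = 64.9 + 41·(17 − 16.4)/26 = 65.8°C ✓; length 26, outside 22–24 ✗ — fails.
Candidate 4 (20 nt, A=8 T=5 G=4 C=3): Tm = 64.9 + 41·(7 − 16.4)/20 = 45.6°C, outside 48.7–66.1°C ✗; length 20, outside 22–24 ✗ — fails.
Candidate 5 (21 nt, A=5 T=6 G=4 C=6): Tm = 64.9 + 41·(10 − 16.4)/21 = 52.4°C ✓; length 21, outside 22–24 ✗ — fails.

Candidate 1 only.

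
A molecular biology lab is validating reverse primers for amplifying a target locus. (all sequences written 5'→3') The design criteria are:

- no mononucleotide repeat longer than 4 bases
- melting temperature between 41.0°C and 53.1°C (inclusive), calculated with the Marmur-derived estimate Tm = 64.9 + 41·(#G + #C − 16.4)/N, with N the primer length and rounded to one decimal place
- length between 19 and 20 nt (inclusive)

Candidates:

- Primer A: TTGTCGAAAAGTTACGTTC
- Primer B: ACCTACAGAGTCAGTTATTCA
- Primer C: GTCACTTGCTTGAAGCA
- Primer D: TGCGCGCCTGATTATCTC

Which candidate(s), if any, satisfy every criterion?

Primer A (19 nt, A=5 T=7 G=4 C=3): longest run = 4 ✓; Tm = 64.9 + 41·(7 − 16.4)/19 = 44.6°C ✓; length 19 ✓ — passes.
Primer B (21 nt, A=7 T=6 G=3 C=5): longest run = 2 ✓; Tm = 64.9 + 41·(8 − 16.4)/21 = 48.5°C ✓; length 21, outside 19–20 ✗ — fails.
Primer C (17 nt, A=4 T=5 G=4 C=4): longest run = 2 ✓; Tm = 64.9 + 41·(8 − 16.4)/17 = 44.6°C ✓; length 17, outside 19–20 ✗ — fails.
Primer D (18 nt, A=2 T=6 G=4 C=6): longest run = 2 ✓; Tm = 64.9 + 41·(10 − 16.4)/18 = 50.3°C ✓; length 18, outside 19–20 ✗ — fails.

Primer A only.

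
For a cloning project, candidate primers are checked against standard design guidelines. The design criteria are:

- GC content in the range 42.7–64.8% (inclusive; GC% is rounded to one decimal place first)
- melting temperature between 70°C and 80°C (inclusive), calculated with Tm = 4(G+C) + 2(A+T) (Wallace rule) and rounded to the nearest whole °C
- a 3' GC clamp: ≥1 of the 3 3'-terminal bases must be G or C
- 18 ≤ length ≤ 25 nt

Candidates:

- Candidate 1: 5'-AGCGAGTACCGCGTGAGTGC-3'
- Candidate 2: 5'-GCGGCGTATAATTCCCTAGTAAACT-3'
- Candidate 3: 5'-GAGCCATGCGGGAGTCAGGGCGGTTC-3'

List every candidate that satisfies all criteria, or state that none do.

Candidate 2 only.

Candidate 1 (20 nt, A=4 T=3 G=8 C=5): GC 13/20 = 65.0%, outside 42.7–64.8% ✗; Tm = 2·7 + 4·13 = 66°C, outside 70–80°C ✗; 3' end TGC has 2 G/C ✓; length 20 ✓ — fails.
Candidate 2 (25 nt, A=7 T=7 G=5 C=6): GC 11/25 = 44.0% ✓; Tm = 2·14 + 4·11 = 72°C ✓; 3' end ACT has 1 G/C ✓; length 25 ✓ — passes.
Candidate 3 (26 nt, A=4 T=4 G=12 C=6): GC 18/26 = 69.2%, outside 42.7–64.8% ✗; Tm = 2·8 + 4·18 = 88°C, outside 70–80°C ✗; 3' end TTC has 1 G/C ✓; length 26, outside 18–25 ✗ — fails.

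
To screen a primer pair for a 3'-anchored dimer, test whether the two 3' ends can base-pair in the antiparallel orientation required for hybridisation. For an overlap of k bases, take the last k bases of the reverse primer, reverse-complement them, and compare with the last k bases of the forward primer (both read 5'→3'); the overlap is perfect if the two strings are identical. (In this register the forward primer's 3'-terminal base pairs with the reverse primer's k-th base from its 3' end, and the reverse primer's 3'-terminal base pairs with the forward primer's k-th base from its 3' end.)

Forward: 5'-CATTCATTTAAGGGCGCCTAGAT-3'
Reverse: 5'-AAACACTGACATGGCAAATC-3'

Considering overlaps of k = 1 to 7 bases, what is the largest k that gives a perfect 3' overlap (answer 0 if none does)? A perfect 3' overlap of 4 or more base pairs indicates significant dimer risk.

Last 7 bases (5'→3') — forward …CCTAGAT, reverse …GCAAATC.
Reverse complement of the reverse primer's last 7 bases: GATTTGC; its first k bases are the reverse complement of the reverse primer's last k bases, so a perfect k-base overlap needs the forward primer's last k bases to equal them.
Comparing (forward last k vs required): k=1: T vs G ✗; k=2: AT vs GA ✗; k=3: GAT vs GAT ✓; k=4: AGAT vs GATT ✗; k=5: TAGAT vs GATTT ✗; k=6: CTAGAT vs GATTTG ✗; k=7: CCTAGAT vs GATTTGC ✗.
Only k = 3 is perfect, so the longest perfect 3' overlap is 3.

Longest perfect overlap: 3 complementary base pairs; below the dimer-risk threshold (threshold 4).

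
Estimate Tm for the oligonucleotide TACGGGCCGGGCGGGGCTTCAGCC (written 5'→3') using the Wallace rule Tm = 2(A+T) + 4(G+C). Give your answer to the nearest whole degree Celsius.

Base counts: A=2, T=3, G=11, C=8 (length 24).
Tm = 2·(2+3) + 4·(11+8) = 2·5 + 4·19 = 10 + 76 = 86°C.

86°C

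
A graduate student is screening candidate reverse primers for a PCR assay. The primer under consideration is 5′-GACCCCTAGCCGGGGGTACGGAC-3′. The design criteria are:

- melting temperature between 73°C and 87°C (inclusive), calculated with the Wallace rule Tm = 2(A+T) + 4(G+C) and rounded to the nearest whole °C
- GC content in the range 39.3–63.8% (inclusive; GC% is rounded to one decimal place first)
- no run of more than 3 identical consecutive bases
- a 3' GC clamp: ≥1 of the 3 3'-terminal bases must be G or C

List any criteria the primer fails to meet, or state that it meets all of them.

Base counts: A=4, T=2, G=9, C=8 (length 23).
Tm: Tm = 2·6 + 4·17 = 80°C ✓
GC content: GC 17/23 = 73.9%, outside 39.3–63.8% ✗
homopolymer run: longest run = 5, exceeds 3 ✗
GC clamp: 3' end GAC has 2 G/C ✓

Fails: GC content, homopolymer run.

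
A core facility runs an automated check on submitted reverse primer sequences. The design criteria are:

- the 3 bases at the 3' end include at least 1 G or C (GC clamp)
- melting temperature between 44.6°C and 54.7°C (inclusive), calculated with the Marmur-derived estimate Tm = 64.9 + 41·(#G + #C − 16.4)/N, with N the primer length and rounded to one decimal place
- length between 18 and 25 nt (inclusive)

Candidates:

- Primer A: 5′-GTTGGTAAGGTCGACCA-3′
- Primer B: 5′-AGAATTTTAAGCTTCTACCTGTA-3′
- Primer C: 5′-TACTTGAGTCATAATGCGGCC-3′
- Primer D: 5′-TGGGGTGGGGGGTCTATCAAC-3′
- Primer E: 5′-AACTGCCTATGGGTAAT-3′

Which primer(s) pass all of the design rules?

Primer B and Primer C.

Primer A (17 nt, A=4 T=4 G=6 C=3): 3' end CCA has 2 G/C ✓; Tm = 64.9 + 41·(9 − 16.4)/17 = 47.1°C ✓; length 17, outside 18–25 ✗ — fails.
Primer B (23 nt, A=7 T=9 G=3 C=4): 3' end GTA has 1 G/C ✓; Tm = 64.9 + 41·(7 − 16.4)/23 = 48.1°C ✓; length 23 ✓ — passes.
Primer C (21 nt, A=5 T=6 G=5 C=5): 3' end GCC has 3 G/C ✓; Tm = 64.9 + 41·(10 − 16.4)/21 = 52.4°C ✓; length 21 ✓ — passes.
Primer D (21 nt, A=3 T=5 G=10 C=3): 3' end AAC has 1 G/C ✓; Tm = 64.9 + 41·(13 − 16.4)/21 = 58.3°C, outside 44.6–54.7°C ✗; length 21 ✓ — fails.
Primer E (17 nt, A=5 T=5 G=4 C=3): 3' end AAT has 0 G/C, need ≥1 ✗; Tm = 64.9 + 41·(7 − 16.4)/17 = 42.2°C, outside 44.6–54.7°C ✗; length 17, outside 18–25 ✗ — fails.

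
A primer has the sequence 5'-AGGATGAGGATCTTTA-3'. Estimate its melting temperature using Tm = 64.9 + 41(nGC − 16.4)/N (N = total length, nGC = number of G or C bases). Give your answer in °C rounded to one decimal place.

Base counts: A=5, T=5, G=5, C=1; G+C = 6, N = 16.
Tm = 64.9 + 41·(6 − 16.4)/16 = 64.9 + -426.40/16 = 38.3°C.

38.3°C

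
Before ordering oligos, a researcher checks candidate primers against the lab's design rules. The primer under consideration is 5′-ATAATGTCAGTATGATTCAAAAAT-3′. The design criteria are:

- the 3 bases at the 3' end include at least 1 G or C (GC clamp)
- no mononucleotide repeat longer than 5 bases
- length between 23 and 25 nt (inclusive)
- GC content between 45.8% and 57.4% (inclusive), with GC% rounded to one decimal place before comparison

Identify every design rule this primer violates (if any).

Base counts: A=11, T=8, G=3, C=2 (length 24).
GC clamp: 3' end AAT has 0 G/C, need ≥1 ✗
homopolymer run: longest run = 5 ✓
length: length 24 ✓
GC content: GC 5/24 = 20.8%, outside 45.8–57.4% ✗

Fails: GC clamp, GC content.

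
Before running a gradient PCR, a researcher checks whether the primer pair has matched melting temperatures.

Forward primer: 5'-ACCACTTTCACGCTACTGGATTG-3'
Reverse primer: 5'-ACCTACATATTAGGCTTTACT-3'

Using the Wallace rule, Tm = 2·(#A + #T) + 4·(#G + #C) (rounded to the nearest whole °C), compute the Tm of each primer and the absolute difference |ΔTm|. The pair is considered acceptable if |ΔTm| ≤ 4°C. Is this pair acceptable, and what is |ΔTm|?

|ΔTm| = 12°C; the pair is not acceptable.

Forward: A=5 T=7 G=4 C=7 → Tm = 2·12 + 4·11 = 68°C.
Reverse: A=6 T=8 G=2 C=5 → Tm = 2·14 + 4·7 = 56°C.
|ΔTm| = |68 − 56| = 12°C, > 4°C.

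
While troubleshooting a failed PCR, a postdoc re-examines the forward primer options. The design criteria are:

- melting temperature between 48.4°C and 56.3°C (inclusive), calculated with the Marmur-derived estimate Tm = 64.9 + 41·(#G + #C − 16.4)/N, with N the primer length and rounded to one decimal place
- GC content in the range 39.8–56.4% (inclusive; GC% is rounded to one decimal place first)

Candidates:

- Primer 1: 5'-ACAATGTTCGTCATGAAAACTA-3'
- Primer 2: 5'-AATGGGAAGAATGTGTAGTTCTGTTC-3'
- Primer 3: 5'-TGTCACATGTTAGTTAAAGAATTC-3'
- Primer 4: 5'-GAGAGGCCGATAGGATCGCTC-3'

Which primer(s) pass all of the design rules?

None of the candidates satisfy all criteria.

Primer 1 (22 nt, A=9 T=6 G=3 C=4): Tm = 64.9 + 41·(7 − 16.4)/22 = 47.4°C, outside 48.4–56.3°C ✗; GC 7/22 = 31.8%, outside 39.8–56.4% ✗ — fails.
Primer 2 (26 nt, A=7 T=9 G=8 C=2): Tm = 64.9 + 41·(10 − 16.4)/26 = 54.8°C ✓; GC 10/26 = 38.5%, outside 39.8–56.4% ✗ — fails.
Primer 3 (24 nt, A=8 T=9 G=4 C=3): Tm = 64.9 + 41·(7 − 16.4)/24 = 48.8°C ✓; GC 7/24 = 29.2%, outside 39.8–56.4% ✗ — fails.
Primer 4 (21 nt, A=5 T=3 G=8 C=5): Tm = 64.9 + 41·(13 − 16.4)/21 = 58.3°C, outside 48.4–56.3°C ✗; GC 13/21 = 61.9%, outside 39.8–56.4% ✗ — fails.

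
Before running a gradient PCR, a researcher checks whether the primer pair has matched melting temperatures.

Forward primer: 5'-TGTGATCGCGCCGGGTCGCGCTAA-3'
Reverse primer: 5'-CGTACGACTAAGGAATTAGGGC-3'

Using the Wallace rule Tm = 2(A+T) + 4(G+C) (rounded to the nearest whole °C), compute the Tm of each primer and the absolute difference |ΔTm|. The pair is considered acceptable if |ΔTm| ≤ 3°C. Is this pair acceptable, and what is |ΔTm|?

|ΔTm| = 14°C; the pair is not acceptable.

Forward: A=3 T=5 G=9 C=7 → Tm = 2·8 + 4·16 = 80°C.
Reverse: A=7 T=4 G=7 C=4 → Tm = 2·11 + 4·11 = 66°C.
|ΔTm| = |80 − 66| = 14°C, > 3°C.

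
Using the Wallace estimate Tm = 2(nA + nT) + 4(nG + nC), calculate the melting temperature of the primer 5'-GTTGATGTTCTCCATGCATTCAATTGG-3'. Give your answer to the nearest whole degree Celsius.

Base counts: A=5, T=11, G=6, C=5 (length 27).
Tm = 2·(5+11) + 4·(6+5) = 2·16 + 4·11 = 32 + 44 = 76°C.

76°C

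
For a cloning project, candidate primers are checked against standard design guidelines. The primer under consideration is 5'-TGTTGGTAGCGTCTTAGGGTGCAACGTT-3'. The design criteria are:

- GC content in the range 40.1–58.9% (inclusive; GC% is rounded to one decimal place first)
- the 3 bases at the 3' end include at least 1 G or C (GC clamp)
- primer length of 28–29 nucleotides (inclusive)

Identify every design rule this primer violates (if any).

Meets all criteria.

Base counts: A=4, T=10, G=10, C=4 (length 28).
GC content: GC 14/28 = 50.0% ✓
GC clamp: 3' end GTT has 1 G/C ✓
length: length 28 ✓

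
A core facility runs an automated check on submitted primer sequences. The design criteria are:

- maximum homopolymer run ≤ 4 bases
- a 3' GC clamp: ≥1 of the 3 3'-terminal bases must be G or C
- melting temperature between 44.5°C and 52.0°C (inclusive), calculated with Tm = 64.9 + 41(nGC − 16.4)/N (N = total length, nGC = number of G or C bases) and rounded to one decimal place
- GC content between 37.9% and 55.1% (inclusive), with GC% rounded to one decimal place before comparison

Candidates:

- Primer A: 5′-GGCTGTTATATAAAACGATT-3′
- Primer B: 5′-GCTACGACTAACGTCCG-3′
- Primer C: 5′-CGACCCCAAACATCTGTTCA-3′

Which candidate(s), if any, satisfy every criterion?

Primer C only.

Primer A (20 nt, A=7 T=7 G=4 C=2): longest run = 4 ✓; 3' end ATT has 0 G/C, need ≥1 ✗; Tm = 64.9 + 41·(6 − 16.4)/20 = 43.6°C, outside 44.5–52.0°C ✗; GC 6/20 = 30.0%, outside 37.9–55.1% ✗ — fails.
Primer B (17 nt, A=4 T=3 G=4 C=6): longest run = 2 ✓; 3' end CCG has 3 G/C ✓; Tm = 64.9 + 41·(10 − 16.4)/17 = 49.5°C ✓; GC 10/17 = 58.8%, outside 37.9–55.1% ✗ — fails.
Primer C (20 nt, A=6 T=4 G=2 C=8): longest run = 4 ✓; 3' end TCA has 1 G/C ✓; Tm = 64.9 + 41·(10 − 16.4)/20 = 51.8°C ✓; GC 10/20 = 50.0% ✓ — passes.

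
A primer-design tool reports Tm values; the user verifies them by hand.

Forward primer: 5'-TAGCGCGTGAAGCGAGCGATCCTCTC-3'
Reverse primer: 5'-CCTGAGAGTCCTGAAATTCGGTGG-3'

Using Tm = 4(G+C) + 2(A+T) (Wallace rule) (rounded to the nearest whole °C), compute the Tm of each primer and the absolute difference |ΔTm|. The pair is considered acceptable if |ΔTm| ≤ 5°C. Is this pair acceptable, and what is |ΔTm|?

|ΔTm| = 10°C; the pair is not acceptable.

Forward: A=5 T=5 G=8 C=8 → Tm = 2·10 + 4·16 = 84°C.
Reverse: A=5 T=6 G=8 C=5 → Tm = 2·11 + 4·13 = 74°C.
|ΔTm| = |84 − 74| = 10°C, > 5°C.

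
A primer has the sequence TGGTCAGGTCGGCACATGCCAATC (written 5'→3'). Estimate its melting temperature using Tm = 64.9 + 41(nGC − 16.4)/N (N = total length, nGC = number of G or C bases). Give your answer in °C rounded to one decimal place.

Base counts: A=5, T=5, G=7, C=7; G+C = 14, N = 24.
Tm = 64.9 + 41·(14 − 16.4)/24 = 64.9 + -98.40/24 = 60.8°C.

60.8°C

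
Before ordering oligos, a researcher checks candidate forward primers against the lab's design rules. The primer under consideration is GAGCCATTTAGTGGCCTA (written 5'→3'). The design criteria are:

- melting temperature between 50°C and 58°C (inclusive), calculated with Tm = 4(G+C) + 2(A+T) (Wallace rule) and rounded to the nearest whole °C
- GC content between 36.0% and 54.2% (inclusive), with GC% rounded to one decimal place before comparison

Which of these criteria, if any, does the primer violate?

Base counts: A=4, T=5, G=5, C=4 (length 18).
Tm: Tm = 2·9 + 4·9 = 54°C ✓
GC content: GC 9/18 = 50.0% ✓

Meets all criteria.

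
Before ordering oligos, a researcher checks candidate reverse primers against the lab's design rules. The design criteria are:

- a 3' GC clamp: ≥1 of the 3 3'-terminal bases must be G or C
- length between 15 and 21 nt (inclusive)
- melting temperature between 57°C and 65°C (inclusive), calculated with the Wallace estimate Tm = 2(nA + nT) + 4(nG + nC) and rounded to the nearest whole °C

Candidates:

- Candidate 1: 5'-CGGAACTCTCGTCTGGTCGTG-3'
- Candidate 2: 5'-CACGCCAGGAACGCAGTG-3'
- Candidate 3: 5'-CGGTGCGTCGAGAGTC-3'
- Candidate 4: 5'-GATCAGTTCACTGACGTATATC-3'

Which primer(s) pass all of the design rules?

Candidate 1 (21 nt, A=2 T=6 G=7 C=6): 3' end GTG has 2 G/C ✓; length 21 ✓; Tm = 2·8 + 4·13 = 68°C, outside 57–65°C ✗ — fails.
Candidate 2 (18 nt, A=5 T=1 G=6 C=6): 3' end GTG has 2 G/C ✓; length 18 ✓; Tm = 2·6 + 4·12 = 60°C ✓ — passes.
Candidate 3 (16 nt, A=2 T=3 G=7 C=4): 3' end GTC has 2 G/C ✓; length 16 ✓; Tm = 2·5 + 4·11 = 54°C, outside 57–65°C ✗ — fails.
Candidate 4 (22 nt, A=6 T=7 G=4 C=5): 3' end ATC has 1 G/C ✓; length 22, outside 15–21 ✗; Tm = 2·13 + 4·9 = 62°C ✓ — fails.

Candidate 2 only.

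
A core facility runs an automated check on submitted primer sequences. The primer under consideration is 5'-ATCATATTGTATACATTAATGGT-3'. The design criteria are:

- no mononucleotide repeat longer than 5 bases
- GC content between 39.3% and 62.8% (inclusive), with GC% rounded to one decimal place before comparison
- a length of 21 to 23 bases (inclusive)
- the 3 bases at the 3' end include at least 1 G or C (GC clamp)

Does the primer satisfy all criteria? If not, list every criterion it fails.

Base counts: A=8, T=10, G=3, C=2 (length 23).
homopolymer run: longest run = 2 ✓
GC content: GC 5/23 = 21.7%, outside 39.3–62.8% ✗
length: length 23 ✓
GC clamp: 3' end GGT has 2 G/C ✓

Fails: GC content.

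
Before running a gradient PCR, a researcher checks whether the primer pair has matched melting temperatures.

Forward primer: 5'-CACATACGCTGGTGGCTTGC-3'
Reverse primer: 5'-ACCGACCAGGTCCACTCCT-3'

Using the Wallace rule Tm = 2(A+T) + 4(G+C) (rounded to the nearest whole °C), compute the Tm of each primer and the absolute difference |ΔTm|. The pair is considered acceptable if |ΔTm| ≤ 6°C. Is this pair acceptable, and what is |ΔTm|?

|ΔTm| = 2°C; the pair is acceptable.

Forward: A=3 T=5 G=6 C=6 → Tm = 2·8 + 4·12 = 64°C.
Reverse: A=4 T=3 G=3 C=9 → Tm = 2·7 + 4·12 = 62°C.
|ΔTm| = |64 − 62| = 2°C, ≤ 6°C.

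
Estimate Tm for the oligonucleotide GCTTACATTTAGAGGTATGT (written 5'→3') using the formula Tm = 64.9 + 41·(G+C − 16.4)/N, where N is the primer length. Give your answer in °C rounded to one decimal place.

Base counts: A=5, T=8, G=5, C=2; G+C = 7, N = 20.
Tm = 64.9 + 41·(7 − 16.4)/20 = 64.9 + -385.40/20 = 45.6°C.

45.6°C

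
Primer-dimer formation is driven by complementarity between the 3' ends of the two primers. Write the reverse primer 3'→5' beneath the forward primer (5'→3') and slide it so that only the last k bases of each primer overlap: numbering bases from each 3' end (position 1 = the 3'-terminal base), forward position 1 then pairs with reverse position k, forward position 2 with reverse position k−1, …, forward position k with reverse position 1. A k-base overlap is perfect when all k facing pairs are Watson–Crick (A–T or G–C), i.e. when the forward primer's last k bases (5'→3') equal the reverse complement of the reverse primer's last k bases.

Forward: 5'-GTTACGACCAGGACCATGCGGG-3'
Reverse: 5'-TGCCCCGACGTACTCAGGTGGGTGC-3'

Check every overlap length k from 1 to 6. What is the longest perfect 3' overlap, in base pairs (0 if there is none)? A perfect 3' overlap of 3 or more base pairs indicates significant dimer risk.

Last 6 bases (5'→3') — forward …TGCGGG, reverse …GGGTGC.
Reverse complement of the reverse primer's last 6 bases: GCACCC; its first k bases are the reverse complement of the reverse primer's last k bases, so a perfect k-base overlap needs the forward primer's last k bases to equal them.
Comparing (forward last k vs required): k=1: G vs G ✓; k=2: GG vs GC ✗; k=3: GGG vs GCA ✗; k=4: CGGG vs GCAC ✗; k=5: GCGGG vs GCACC ✗; k=6: TGCGGG vs GCACCC ✗.
Only k = 1 is perfect, so the longest perfect 3' overlap is 1.

Longest perfect overlap: 1 complementary base pair; below the dimer-risk threshold (threshold 3).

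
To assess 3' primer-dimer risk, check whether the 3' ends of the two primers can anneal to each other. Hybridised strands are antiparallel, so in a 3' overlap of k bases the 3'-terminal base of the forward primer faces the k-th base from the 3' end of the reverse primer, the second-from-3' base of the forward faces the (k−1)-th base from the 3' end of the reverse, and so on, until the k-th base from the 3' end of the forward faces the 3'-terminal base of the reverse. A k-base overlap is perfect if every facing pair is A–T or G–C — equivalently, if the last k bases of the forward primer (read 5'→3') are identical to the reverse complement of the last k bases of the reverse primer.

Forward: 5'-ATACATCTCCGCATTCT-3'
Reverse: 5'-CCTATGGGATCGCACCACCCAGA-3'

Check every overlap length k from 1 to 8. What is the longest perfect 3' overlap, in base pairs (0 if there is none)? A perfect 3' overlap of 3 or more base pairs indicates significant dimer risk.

Longest perfect overlap: 3 complementary base pairs; significant dimer risk (threshold 3).

Last 8 bases (5'→3') — forward …CGCATTCT, reverse …CACCCAGA.
Reverse complement of the reverse primer's last 8 bases: TCTGGGTG; its first k bases are the reverse complement of the reverse primer's last k bases, so a perfect k-base overlap needs the forward primer's last k bases to equal them.
Comparing (forward last k vs required): k=1: T vs T ✓; k=2: CT vs TC ✗; k=3: TCT vs TCT ✓; k=4: TTCT vs TCTG ✗; k=5: ATTCT vs TCTGG ✗; k=6: CATTCT vs TCTGGG ✗; k=7: GCATTCT vs TCTGGGT ✗; k=8: CGCATTCT vs TCTGGGTG ✗.
Perfect overlaps at k = 1, 3; the largest is 3.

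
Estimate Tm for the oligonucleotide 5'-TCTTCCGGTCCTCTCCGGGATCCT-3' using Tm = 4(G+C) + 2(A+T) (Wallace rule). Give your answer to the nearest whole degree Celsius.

78°C

Base counts: A=1, T=8, G=5, C=10 (length 24).
Tm = 2·(1+8) + 4·(5+10) = 2·9 + 4·15 = 18 + 60 = 78°C.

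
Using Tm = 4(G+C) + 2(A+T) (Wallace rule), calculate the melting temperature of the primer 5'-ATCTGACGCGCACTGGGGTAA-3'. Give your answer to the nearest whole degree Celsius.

Base counts: A=5, T=4, G=7, C=5 (length 21).
Tm = 2·(5+4) + 4·(7+5) = 2·9 + 4·12 = 18 + 48 = 66°C.

66°C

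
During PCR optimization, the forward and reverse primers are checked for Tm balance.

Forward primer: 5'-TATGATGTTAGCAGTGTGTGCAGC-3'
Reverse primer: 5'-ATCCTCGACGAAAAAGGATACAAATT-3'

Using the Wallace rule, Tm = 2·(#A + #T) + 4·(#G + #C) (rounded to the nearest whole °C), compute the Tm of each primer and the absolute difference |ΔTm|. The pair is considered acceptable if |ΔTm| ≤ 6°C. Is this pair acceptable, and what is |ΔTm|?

|ΔTm| = 0°C; the pair is acceptable.

Forward: A=5 T=8 G=8 C=3 → Tm = 2·13 + 4·11 = 70°C.
Reverse: A=12 T=5 G=4 C=5 → Tm = 2·17 + 4·9 = 70°C.
|ΔTm| = |70 − 70| = 0°C, ≤ 6°C.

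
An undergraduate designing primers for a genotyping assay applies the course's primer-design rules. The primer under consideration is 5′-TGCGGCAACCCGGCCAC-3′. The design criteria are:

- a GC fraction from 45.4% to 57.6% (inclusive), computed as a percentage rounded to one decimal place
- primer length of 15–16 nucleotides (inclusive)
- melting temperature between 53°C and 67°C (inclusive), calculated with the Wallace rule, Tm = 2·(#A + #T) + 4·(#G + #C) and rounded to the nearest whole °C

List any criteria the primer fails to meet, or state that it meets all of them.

Base counts: A=3, T=1, G=5, C=8 (length 17).
GC content: GC 13/17 = 76.5%, outside 45.4–57.6% ✗
length: length 17, outside 15–16 ✗
Tm: Tm = 2·4 + 4·13 = 60°C ✓

Fails: GC content, length.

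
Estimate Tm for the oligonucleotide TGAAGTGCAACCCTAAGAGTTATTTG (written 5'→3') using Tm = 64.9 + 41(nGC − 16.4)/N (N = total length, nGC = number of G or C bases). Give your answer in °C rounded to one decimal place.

54.8°C

Base counts: A=8, T=8, G=6, C=4; G+C = 10, N = 26.
Tm = 64.9 + 41·(10 − 16.4)/26 = 64.9 + -262.40/26 = 54.8°C.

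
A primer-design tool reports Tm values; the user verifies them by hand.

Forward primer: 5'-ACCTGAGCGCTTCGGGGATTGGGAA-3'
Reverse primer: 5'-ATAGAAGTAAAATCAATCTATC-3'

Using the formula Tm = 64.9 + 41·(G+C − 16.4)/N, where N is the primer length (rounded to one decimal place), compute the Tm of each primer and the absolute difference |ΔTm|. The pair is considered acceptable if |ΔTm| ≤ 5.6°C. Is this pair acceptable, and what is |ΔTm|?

Forward: G+C = 15, N = 25 → Tm = 64.9 + 41·(15 − 16.4)/25 = 62.6°C.
Reverse: G+C = 5, N = 22 → Tm = 64.9 + 41·(5 − 16.4)/22 = 43.7°C.
|ΔTm| = |62.6 − 43.7| = 18.9°C, > 5.6°C.

|ΔTm| = 18.9°C; the pair is not acceptable.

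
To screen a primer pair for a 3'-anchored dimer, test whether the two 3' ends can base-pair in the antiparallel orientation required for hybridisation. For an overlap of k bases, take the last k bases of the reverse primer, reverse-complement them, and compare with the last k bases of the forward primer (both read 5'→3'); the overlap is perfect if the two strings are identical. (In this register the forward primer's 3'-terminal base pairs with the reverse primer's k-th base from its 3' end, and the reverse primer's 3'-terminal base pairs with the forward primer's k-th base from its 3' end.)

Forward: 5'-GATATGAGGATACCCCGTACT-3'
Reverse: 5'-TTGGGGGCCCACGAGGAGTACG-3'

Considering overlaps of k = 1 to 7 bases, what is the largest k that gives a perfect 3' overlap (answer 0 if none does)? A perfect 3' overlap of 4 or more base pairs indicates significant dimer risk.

Longest perfect overlap: 6 complementary base pairs; significant dimer risk (threshold 4).

Last 7 bases (5'→3') — forward …CCGTACT, reverse …GAGTACG.
Reverse complement of the reverse primer's last 7 bases: CGTACTC; its first k bases are the reverse complement of the reverse primer's last k bases, so a perfect k-base overlap needs the forward primer's last k bases to equal them.
Comparing (forward last k vs required): k=1: T vs C ✗; k=2: CT vs CG ✗; k=3: ACT vs CGT ✗; k=4: TACT vs CGTA ✗; k=5: GTACT vs CGTAC ✗; k=6: CGTACT vs CGTACT ✓; k=7: CCGTACT vs CGTACTC ✗.
Only k = 6 is perfect, so the longest perfect 3' overlap is 6.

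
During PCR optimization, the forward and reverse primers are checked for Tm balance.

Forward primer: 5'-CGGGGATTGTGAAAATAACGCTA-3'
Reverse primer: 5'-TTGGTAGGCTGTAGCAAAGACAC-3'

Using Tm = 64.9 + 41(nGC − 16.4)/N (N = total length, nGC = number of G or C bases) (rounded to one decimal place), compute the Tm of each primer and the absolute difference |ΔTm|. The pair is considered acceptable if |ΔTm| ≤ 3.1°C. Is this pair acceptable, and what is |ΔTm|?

Forward: G+C = 10, N = 23 → Tm = 64.9 + 41·(10 − 16.4)/23 = 53.5°C.
Reverse: G+C = 11, N = 23 → Tm = 64.9 + 41·(11 − 16.4)/23 = 55.3°C.
|ΔTm| = |53.5 − 55.3| = 1.8°C, ≤ 3.1°C.

|ΔTm| = 1.8°C; the pair is acceptable.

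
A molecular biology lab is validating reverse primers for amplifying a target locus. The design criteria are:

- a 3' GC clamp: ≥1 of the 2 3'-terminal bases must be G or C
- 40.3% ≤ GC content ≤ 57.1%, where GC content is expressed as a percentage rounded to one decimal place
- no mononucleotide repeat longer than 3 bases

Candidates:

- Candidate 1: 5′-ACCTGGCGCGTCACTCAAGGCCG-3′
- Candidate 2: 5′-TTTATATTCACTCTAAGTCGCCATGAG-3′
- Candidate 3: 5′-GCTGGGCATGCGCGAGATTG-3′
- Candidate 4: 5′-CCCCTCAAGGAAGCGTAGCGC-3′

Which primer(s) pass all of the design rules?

Candidate 1 (23 nt, A=4 T=3 G=7 C=9): 3' end CG has 2 G/C ✓; GC 16/23 = 69.6%, outside 40.3–57.1% ✗; longest run = 2 ✓ — fails.
Candidate 2 (27 nt, A=7 T=10 G=4 C=6): 3' end AG has 1 G/C ✓; GC 10/27 = 37.0%, outside 40.3–57.1% ✗; longest run = 3 ✓ — fails.
Candidate 3 (20 nt, A=3 T=4 G=9 C=4): 3' end TG has 1 G/C ✓; GC 13/20 = 65.0%, outside 40.3–57.1% ✗; longest run = 3 ✓ — fails.
Candidate 4 (21 nt, A=5 T=2 G=6 C=8): 3' end GC has 2 G/C ✓; GC 14/21 = 66.7%, outside 40.3–57.1% ✗; longest run = 4, exceeds 3 ✗ — fails.

None of the candidates satisfy all criteria.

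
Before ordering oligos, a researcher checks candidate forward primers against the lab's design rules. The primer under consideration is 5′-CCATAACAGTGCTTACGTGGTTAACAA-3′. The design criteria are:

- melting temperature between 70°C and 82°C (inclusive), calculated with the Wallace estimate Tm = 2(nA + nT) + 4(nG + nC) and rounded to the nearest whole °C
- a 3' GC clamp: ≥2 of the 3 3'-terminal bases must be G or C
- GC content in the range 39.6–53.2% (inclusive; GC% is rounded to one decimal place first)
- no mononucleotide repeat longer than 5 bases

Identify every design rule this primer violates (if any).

Fails: GC clamp.

Base counts: A=9, T=7, G=5, C=6 (length 27).
Tm: Tm = 2·16 + 4·11 = 76°C ✓
GC clamp: 3' end CAA has 1 G/C, need ≥2 ✗
GC content: GC 11/27 = 40.7% ✓
homopolymer run: longest run = 2 ✓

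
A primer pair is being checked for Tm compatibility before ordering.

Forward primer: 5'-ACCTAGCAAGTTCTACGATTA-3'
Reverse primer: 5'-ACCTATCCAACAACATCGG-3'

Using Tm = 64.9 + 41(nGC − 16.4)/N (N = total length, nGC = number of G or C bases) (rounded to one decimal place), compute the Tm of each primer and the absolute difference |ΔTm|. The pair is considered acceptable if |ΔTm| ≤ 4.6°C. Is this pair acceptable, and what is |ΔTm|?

|ΔTm| = 0.4°C; the pair is acceptable.

Forward: G+C = 8, N = 21 → Tm = 64.9 + 41·(8 − 16.4)/21 = 48.5°C.
Reverse: G+C = 9, N = 19 → Tm = 64.9 + 41·(9 − 16.4)/19 = 48.9°C.
|ΔTm| = |48.5 − 48.9| = 0.4°C, ≤ 4.6°C.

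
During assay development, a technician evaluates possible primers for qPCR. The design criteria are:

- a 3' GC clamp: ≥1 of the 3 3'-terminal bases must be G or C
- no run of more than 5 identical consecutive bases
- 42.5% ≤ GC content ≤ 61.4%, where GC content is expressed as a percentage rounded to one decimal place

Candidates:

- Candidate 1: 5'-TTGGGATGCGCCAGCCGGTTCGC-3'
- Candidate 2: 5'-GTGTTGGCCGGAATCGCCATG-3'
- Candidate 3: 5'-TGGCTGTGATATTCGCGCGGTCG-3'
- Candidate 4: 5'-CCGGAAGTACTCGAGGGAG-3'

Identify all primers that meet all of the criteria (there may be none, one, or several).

Candidate 1 (23 nt, A=2 T=5 G=9 C=7): 3' end CGC has 3 G/C ✓; longest run = 3 ✓; GC 16/23 = 69.6%, outside 42.5–61.4% ✗ — fails.
Candidate 2 (21 nt, A=3 T=5 G=8 C=5): 3' end ATG has 1 G/C ✓; longest run = 2 ✓; GC 13/21 = 61.9%, outside 42.5–61.4% ✗ — fails.
Candidate 3 (23 nt, A=2 T=7 G=9 C=5): 3' end TCG has 2 G/C ✓; longest run = 2 ✓; GC 14/23 = 60.9% ✓ — passes.
Candidate 4 (19 nt, A=5 T=2 G=8 C=4): 3' end GAG has 2 G/C ✓; longest run = 3 ✓; GC 12/19 = 63.2%, outside 42.5–61.4% ✗ — fails.

Candidate 3 only.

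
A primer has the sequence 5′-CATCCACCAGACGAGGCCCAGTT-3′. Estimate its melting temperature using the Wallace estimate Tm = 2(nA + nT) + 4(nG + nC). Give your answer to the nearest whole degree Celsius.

Base counts: A=6, T=3, G=5, C=9 (length 23).
Tm = 2·(6+3) + 4·(5+9) = 2·9 + 4·14 = 18 + 56 = 74°C.

74°C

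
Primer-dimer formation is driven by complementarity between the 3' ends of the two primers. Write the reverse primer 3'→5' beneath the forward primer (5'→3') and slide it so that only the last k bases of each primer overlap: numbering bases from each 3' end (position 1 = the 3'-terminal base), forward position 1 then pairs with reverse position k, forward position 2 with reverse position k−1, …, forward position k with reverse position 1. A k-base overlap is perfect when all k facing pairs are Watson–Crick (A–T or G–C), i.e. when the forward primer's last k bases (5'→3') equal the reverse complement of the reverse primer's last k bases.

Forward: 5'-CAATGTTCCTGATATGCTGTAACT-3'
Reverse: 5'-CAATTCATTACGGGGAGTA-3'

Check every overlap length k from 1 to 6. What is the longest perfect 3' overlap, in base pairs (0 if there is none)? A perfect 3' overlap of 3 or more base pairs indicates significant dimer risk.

Longest perfect overlap: 1 complementary base pair; below the dimer-risk threshold (threshold 3).

Last 6 bases (5'→3') — forward …GTAACT, reverse …GGAGTA.
Reverse complement of the reverse primer's last 6 bases: TACTCC; its first k bases are the reverse complement of the reverse primer's last k bases, so a perfect k-base overlap needs the forward primer's last k bases to equal them.
Comparing (forward last k vs required): k=1: T vs T ✓; k=2: CT vs TA ✗; k=3: ACT vs TAC ✗; k=4: AACT vs TACT ✗; k=5: TAACT vs TACTC ✗; k=6: GTAACT vs TACTCC ✗.
Only k = 1 is perfect, so the longest perfect 3' overlap is 1.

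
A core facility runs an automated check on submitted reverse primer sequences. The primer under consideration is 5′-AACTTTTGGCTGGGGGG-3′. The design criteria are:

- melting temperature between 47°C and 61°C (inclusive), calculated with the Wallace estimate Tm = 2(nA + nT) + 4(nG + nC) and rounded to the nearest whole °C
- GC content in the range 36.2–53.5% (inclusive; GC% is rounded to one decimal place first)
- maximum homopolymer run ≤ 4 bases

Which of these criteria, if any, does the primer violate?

Base counts: A=2, T=5, G=8, C=2 (length 17).
Tm: Tm = 2·7 + 4·10 = 54°C ✓
GC content: GC 10/17 = 58.8%, outside 36.2–53.5% ✗
homopolymer run: longest run = 6, exceeds 4 ✗

Fails: GC content, homopolymer run.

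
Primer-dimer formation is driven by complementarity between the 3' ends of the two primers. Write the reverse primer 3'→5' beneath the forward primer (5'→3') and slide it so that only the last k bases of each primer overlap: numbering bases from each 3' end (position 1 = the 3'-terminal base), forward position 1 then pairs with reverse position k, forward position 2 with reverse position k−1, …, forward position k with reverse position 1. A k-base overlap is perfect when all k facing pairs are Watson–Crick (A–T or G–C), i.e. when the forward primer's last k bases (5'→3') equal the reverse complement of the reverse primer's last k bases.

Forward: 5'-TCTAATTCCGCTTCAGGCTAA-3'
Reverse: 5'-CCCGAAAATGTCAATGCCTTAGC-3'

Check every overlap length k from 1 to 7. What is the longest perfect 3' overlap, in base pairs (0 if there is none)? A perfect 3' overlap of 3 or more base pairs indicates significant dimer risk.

Longest perfect overlap: 5 complementary base pairs; significant dimer risk (threshold 3).

Last 7 bases (5'→3') — forward …AGGCTAA, reverse …CCTTAGC.
Reverse complement of the reverse primer's last 7 bases: GCTAAGG; its first k bases are the reverse complement of the reverse primer's last k bases, so a perfect k-base overlap needs the forward primer's last k bases to equal them.
Comparing (forward last k vs required): k=1: A vs G ✗; k=2: AA vs GC ✗; k=3: TAA vs GCT ✗; k=4: CTAA vs GCTA ✗; k=5: GCTAA vs GCTAA ✓; k=6: GGCTAA vs GCTAAG ✗; k=7: AGGCTAA vs GCTAAGG ✗.
Only k = 5 is perfect, so the longest perfect 3' overlap is 5.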